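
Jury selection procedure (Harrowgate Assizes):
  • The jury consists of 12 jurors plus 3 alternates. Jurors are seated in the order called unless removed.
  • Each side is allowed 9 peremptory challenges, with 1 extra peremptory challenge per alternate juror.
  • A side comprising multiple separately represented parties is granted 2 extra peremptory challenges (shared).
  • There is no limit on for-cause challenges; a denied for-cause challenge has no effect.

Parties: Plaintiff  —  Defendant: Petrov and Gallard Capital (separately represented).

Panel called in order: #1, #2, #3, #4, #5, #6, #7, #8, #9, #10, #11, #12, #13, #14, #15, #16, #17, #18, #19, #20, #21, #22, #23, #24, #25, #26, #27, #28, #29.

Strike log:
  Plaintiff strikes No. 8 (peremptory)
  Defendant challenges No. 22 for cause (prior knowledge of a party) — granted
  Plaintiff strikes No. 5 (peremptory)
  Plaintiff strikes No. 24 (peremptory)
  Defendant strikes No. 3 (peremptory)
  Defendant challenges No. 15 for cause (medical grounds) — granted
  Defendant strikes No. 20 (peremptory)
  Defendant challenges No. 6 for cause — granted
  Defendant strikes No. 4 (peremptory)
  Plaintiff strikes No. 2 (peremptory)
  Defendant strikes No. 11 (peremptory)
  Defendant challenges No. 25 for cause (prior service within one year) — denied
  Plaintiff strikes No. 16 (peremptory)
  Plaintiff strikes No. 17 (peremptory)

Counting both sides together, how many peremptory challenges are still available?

Plaintiff allotment: 9 base + 1 × 3 alternates = 12. Defendant allotment: 9 base + 1 × 3 alternates + 2 multi-party = 14.
Plaintiff peremptories used: #8, #5, #24, #2, #16, #17 — 6.
Defendant peremptories used: #3, #20, #4, #11 — 4 (for-cause on #22, #15, #6, #25 don't count).
Remaining: (12 − 6) + (14 − 4) = 16.

16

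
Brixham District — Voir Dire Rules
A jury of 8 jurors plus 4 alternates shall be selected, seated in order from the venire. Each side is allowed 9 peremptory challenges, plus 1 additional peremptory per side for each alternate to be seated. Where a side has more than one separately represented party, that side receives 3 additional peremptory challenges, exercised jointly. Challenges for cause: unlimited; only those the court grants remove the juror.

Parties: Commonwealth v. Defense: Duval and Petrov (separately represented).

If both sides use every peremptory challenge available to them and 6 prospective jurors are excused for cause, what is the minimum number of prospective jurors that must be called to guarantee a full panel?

47

Seats to fill: 8 + 4 alternates = 12.
Peremptories — Commonwealth: 9 + 1×4 = 13; Defense: 9 + 1×4 + 3 = 16; total 29.
For-cause removals: 6.
Minimum venire: 12 + 29 + 6 = 47.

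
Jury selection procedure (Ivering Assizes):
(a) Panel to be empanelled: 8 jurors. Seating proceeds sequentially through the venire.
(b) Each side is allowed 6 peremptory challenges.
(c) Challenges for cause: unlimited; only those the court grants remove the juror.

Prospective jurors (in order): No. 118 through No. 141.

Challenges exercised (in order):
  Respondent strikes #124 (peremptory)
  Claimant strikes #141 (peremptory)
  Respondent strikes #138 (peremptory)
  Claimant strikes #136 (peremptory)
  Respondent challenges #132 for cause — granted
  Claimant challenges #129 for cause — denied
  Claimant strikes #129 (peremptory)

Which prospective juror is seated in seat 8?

126

Removed: #124, #129, #132, #136, #138, #141.
Filling seats in venire order through position 8: #118, #119, #120, #121, #122, #123, #125, #126.
So seat 8 is #126.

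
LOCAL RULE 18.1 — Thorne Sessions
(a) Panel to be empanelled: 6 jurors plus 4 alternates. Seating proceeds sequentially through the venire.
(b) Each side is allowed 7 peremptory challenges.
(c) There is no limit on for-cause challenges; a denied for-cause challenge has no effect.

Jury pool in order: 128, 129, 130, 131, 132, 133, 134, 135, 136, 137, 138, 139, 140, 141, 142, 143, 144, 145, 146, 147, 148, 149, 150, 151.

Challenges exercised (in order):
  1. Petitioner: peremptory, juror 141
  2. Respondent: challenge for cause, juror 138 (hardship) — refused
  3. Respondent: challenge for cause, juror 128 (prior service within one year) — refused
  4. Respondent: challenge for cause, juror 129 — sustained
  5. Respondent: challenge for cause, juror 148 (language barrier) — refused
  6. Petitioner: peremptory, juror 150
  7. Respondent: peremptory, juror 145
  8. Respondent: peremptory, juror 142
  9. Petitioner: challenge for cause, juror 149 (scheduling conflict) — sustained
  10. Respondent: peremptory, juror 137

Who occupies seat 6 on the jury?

134

Removed: #129, #137, #141, #142, #145, #149, #150. (#128, #138, #148 stay — for-cause denied.)
Seating in order: seats 1–6 → #128, #130, #131, #132, #133, #134; alternates → #135, #136, #138, #139.
So seat 6 is #134.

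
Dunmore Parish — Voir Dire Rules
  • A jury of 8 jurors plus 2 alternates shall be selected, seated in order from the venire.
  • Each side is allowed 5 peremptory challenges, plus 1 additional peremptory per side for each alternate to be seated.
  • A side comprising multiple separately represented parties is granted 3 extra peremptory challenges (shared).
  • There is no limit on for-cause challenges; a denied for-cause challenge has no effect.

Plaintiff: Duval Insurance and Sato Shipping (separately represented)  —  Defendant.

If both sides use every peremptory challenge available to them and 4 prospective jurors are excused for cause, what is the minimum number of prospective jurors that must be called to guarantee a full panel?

31

Seats to fill: 8 + 2 alternates = 10.
Peremptories — Plaintiff: 5 + 1×2 + 3 = 10; Defendant: 5 + 1×2 = 7; total 17.
For-cause removals: 4.
Minimum venire: 10 + 17 + 4 = 31.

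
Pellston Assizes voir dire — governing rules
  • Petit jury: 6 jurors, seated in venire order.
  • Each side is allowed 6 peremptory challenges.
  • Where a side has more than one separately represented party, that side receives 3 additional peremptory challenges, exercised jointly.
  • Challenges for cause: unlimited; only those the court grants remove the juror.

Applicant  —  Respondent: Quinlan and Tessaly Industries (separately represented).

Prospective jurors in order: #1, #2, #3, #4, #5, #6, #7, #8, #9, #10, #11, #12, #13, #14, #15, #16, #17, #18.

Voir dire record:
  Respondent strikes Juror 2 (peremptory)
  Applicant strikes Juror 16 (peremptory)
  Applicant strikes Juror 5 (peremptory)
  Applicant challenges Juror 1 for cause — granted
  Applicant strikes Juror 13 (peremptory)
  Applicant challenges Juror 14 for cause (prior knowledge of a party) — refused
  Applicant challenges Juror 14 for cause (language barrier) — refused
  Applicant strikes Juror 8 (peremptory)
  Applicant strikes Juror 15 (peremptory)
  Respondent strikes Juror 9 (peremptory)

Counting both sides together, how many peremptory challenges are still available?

Applicant allotment: 6. Respondent allotment: 6 base + 3 multi-party = 9.
Applicant peremptories used: #16, #5, #13, #8, #15 — 5 (for-cause on #1, #14, #14 don't count).
Respondent peremptories used: #2, #9 — 2.
Remaining: (6 − 5) + (9 − 2) = 8.

8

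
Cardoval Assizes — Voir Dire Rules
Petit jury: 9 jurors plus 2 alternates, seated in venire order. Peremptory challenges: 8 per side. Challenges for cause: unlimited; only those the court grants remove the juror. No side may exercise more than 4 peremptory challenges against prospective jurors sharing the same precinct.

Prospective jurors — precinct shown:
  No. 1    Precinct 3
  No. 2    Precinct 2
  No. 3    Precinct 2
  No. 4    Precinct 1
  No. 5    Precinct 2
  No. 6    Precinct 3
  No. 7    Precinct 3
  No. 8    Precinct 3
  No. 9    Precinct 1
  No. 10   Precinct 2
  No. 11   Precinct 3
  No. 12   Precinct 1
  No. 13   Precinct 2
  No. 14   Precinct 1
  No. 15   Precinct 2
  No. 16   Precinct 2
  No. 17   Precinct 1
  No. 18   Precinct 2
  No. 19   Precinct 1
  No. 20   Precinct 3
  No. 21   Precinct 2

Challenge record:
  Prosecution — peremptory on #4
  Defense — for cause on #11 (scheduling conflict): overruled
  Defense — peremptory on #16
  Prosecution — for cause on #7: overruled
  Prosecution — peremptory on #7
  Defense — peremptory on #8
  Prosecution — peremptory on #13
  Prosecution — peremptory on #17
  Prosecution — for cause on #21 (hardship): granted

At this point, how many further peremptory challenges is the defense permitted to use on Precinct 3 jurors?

3

Defense peremptories so far: #16, #8 — 2 of 8 used, 6 left overall.
Against Precinct 3: #8 — 1 used; per-precinct cap 4 leaves 3.
Binding limit: min(6, 3) = 3.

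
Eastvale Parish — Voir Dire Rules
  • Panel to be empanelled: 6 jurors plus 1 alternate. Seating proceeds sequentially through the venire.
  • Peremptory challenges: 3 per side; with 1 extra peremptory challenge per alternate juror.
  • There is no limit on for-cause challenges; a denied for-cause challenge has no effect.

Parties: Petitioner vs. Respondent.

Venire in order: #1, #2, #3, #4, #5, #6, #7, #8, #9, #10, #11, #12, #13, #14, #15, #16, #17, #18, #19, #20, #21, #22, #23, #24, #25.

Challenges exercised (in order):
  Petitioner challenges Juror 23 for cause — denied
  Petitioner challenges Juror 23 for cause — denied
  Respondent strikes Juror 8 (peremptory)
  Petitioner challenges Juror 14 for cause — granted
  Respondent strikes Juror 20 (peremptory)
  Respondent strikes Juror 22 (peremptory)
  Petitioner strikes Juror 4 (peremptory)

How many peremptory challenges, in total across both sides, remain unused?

Petitioner allotment: 3 base + 1 × 1 alternate = 4. Respondent allotment: 3 base + 1 × 1 alternate = 4.
Petitioner peremptories used: #4 — 1 (for-cause on #23, #23, #14 don't count).
Respondent peremptories used: #8, #20, #22 — 3.
Remaining: (4 − 1) + (4 − 3) = 4.

4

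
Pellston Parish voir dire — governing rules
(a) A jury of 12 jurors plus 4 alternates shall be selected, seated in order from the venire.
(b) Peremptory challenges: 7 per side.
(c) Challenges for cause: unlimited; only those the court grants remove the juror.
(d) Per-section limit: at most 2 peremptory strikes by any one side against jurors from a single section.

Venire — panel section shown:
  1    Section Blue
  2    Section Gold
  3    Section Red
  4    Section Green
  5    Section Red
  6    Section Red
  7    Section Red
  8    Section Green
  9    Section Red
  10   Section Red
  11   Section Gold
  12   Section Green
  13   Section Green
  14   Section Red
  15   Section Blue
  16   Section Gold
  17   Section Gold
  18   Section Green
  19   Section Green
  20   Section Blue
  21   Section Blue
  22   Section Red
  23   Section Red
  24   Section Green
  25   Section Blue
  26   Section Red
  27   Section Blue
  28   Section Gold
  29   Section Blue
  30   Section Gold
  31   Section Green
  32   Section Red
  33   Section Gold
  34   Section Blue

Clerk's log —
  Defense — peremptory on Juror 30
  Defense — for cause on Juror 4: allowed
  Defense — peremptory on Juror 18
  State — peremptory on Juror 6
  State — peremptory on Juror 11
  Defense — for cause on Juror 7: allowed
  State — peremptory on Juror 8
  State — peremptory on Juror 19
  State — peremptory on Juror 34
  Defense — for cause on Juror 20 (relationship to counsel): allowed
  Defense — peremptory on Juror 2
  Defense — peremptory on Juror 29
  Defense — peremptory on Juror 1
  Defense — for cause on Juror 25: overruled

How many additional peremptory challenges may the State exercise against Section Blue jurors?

1

State peremptories so far: #6, #11, #8, #19, #34 — 5 of 7 used, 2 left overall.
Against Section Blue: #34 — 1 used; per-section cap 2 leaves 1.
Binding limit: min(2, 1) = 1.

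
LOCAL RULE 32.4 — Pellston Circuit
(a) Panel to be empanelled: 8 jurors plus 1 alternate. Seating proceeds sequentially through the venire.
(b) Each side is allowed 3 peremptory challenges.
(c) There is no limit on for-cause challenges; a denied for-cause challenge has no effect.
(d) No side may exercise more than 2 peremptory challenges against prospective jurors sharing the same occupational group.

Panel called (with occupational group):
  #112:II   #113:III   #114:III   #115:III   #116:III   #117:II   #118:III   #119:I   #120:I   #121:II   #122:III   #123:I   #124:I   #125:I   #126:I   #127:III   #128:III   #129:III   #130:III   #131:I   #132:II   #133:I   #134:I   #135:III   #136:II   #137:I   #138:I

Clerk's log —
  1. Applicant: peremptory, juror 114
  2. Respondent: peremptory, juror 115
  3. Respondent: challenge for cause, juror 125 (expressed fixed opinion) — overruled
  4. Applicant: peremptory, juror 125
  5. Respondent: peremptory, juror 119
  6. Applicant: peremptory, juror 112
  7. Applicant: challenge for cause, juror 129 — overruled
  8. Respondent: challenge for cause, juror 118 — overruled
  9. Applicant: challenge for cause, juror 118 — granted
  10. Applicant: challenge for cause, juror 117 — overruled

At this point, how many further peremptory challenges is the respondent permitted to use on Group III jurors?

Respondent peremptories so far: #115, #119 — 2 of 3 used, 1 left overall.
Against Group III: #115 — 1 used; per-group cap 2 leaves 1.
Binding limit: min(1, 1) = 1.

1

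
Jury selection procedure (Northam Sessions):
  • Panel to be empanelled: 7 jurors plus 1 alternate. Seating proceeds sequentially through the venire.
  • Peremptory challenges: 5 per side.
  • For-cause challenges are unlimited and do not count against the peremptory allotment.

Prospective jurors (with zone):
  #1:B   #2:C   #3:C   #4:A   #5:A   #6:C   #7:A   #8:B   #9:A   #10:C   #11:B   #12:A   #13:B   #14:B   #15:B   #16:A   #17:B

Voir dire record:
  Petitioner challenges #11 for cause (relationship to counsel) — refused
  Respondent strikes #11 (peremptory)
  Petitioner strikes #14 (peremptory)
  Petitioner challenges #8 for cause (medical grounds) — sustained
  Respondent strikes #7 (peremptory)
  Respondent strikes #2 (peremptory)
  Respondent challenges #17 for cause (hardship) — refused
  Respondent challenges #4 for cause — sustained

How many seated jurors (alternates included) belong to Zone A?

3

Removed: #2, #4, #7, #8, #11, #14.
Seated (8 incl. alternates): #1, #3, #5, #6, #9, #10, #12, #13.
Of those, in Zone A: #5, #9, #12 → 3.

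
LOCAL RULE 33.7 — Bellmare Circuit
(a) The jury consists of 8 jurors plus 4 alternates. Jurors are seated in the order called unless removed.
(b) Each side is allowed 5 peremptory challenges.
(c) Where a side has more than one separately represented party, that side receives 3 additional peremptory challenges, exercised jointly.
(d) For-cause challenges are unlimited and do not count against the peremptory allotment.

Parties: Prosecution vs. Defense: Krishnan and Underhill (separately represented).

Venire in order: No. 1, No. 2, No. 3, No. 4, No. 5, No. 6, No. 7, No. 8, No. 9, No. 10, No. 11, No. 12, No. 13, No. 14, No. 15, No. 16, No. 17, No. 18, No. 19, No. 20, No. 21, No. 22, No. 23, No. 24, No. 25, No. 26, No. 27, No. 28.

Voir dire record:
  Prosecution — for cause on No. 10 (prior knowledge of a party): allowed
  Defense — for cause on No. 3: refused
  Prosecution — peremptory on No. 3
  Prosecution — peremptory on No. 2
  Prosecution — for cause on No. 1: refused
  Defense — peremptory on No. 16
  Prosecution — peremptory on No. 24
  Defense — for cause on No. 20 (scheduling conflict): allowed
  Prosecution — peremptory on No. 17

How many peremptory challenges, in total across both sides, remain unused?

Prosecution allotment: 5. Defense allotment: 5 base + 3 multi-party = 8.
Prosecution peremptories used: #3, #2, #24, #17 — 4 (for-cause on #10, #1 don't count).
Defense peremptories used: #16 — 1 (for-cause on #3, #20 don't count).
Remaining: (5 − 4) + (8 − 1) = 8.

8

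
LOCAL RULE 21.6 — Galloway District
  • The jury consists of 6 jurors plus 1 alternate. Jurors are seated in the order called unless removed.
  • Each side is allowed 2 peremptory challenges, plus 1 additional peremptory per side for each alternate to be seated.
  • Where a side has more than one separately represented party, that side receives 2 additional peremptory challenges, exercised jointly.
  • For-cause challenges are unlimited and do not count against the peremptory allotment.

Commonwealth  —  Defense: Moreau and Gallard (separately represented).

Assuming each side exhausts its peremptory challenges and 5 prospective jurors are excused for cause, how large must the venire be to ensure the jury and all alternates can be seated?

Seats to fill: 6 + 1 alternates = 7.
Peremptories — Commonwealth: 2 + 1×1 = 3; Defense: 2 + 1×1 + 2 = 5; total 8.
For-cause removals: 5.
Minimum venire: 7 + 8 + 5 = 20.

20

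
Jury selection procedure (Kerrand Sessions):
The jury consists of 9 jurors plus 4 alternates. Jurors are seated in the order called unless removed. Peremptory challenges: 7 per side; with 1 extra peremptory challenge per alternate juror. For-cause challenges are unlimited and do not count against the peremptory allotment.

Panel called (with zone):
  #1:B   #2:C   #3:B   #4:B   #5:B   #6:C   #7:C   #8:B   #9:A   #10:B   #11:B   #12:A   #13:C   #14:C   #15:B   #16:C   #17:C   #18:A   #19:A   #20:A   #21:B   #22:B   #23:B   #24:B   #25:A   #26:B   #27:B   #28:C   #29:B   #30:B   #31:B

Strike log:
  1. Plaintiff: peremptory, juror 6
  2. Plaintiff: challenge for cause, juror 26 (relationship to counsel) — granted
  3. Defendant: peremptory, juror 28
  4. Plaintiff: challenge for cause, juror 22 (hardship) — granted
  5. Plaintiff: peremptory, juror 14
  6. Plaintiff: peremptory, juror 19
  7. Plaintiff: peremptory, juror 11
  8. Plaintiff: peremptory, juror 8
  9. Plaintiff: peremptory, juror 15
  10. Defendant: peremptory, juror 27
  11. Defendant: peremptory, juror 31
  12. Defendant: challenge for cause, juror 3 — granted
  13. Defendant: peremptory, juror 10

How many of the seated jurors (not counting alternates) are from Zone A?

2

Removed: #3, #6, #8, #10, #11, #14, #15, #19, #22, #26, #27, #28, #31.
Seated jurors 1–9: #1, #2, #4, #5, #7, #9, #12, #13, #16 (alternates #17, #18, #20, #21 not counted).
Of those, in Zone A: #9, #12 → 2.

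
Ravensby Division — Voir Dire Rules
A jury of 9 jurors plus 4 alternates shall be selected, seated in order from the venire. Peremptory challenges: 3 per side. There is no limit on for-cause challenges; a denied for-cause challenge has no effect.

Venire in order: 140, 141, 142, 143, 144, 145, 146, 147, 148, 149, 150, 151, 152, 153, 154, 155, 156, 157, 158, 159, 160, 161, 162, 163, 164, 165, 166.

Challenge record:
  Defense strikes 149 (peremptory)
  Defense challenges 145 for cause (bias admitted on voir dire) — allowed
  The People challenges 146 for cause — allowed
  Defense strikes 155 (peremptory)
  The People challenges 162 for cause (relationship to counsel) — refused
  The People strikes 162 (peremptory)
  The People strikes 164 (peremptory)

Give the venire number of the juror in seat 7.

Removed: #145, #146, #149, #155, #162, #164.
Seating in order: seats 1–9 → #140, #141, #142, #143, #144, #147, #148, #150, #151; alternates → #152, #153, #154, #156.
So seat 7 is #148.

148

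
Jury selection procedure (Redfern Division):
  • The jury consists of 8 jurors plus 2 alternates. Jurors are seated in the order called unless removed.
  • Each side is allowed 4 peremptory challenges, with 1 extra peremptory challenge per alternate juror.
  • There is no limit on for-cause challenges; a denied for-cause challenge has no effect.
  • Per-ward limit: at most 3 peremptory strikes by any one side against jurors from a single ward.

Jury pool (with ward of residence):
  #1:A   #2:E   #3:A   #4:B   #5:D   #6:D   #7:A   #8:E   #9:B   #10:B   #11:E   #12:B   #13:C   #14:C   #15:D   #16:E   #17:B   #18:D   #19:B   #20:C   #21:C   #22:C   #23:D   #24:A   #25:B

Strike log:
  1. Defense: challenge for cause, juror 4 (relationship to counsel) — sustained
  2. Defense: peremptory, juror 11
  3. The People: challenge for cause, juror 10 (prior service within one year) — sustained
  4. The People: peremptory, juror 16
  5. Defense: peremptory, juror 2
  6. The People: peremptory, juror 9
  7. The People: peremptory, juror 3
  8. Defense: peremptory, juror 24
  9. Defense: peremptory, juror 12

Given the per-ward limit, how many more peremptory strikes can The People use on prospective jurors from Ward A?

The People peremptories so far: #16, #9, #3 — 3 of 6 used, 3 left overall.
Against Ward A: #3 — 1 used; per-ward cap 3 leaves 2.
Binding limit: min(3, 2) = 2.

2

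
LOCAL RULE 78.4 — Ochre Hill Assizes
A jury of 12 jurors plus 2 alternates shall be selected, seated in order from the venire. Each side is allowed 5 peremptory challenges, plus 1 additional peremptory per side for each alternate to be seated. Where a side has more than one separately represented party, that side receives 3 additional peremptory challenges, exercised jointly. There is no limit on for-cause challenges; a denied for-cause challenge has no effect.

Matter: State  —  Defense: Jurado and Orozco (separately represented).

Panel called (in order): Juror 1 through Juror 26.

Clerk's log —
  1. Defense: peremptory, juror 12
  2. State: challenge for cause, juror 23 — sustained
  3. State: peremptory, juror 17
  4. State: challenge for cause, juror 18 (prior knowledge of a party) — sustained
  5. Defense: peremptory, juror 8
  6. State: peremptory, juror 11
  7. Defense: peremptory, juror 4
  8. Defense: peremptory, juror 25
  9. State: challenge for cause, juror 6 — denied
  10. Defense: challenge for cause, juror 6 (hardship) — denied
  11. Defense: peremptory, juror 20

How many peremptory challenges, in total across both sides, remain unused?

State allotment: 5 base + 1 × 2 alternates = 7. Defense allotment: 5 base + 1 × 2 alternates + 3 multi-party = 10.
State peremptories used: #17, #11 — 2 (for-cause on #23, #18, #6 don't count).
Defense peremptories used: #12, #8, #4, #25, #20 — 5 (the for-cause on #6 doesn't count).
Remaining: (7 − 2) + (10 − 5) = 10.

10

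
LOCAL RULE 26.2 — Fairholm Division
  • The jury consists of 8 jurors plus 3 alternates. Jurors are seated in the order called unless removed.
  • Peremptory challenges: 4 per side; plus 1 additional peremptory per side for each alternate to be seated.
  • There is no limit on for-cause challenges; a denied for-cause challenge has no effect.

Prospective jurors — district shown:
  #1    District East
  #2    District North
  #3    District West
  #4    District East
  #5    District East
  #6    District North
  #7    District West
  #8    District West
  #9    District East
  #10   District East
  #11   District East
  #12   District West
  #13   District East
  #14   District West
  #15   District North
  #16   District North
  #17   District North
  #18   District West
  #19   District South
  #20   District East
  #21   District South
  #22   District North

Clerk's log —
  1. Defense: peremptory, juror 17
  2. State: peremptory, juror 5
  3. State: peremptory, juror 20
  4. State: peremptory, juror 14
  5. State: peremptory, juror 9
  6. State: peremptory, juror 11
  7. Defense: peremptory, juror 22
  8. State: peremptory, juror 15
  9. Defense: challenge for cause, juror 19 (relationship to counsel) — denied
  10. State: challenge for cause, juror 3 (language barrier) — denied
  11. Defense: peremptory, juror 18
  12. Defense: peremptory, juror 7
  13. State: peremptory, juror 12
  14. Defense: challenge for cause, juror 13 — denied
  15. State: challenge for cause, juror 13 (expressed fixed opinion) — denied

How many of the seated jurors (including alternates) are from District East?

4

Removed: #5, #7, #9, #11, #12, #14, #15, #17, #18, #20, #22.
Seated (11 incl. alternates): #1, #2, #3, #4, #6, #8, #10, #13, #16, #19, #21.
Of those, in District East: #1, #4, #10, #13 → 4.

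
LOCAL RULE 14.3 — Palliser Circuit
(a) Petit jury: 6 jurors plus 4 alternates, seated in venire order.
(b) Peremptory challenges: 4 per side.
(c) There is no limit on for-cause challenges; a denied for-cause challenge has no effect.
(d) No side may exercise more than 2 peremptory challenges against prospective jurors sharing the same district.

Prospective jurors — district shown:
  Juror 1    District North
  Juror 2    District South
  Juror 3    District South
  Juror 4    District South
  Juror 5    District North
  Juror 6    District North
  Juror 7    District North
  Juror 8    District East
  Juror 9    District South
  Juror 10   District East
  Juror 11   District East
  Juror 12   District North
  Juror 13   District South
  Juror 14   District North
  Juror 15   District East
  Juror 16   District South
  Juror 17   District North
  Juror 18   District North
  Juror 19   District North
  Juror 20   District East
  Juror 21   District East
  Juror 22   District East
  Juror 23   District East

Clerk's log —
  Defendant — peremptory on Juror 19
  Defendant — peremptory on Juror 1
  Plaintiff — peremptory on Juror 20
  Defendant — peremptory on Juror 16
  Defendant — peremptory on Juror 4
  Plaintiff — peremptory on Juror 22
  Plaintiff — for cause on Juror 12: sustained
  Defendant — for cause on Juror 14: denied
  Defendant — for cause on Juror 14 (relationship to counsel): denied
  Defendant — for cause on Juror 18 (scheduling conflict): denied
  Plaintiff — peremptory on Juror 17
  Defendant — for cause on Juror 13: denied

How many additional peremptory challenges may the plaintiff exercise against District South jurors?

1

Plaintiff peremptories so far: #20, #22, #17 — 3 of 4 used, 1 left overall.
Against District South: none yet — per-district cap 2 leaves 2.
Binding limit: min(1, 2) = 1.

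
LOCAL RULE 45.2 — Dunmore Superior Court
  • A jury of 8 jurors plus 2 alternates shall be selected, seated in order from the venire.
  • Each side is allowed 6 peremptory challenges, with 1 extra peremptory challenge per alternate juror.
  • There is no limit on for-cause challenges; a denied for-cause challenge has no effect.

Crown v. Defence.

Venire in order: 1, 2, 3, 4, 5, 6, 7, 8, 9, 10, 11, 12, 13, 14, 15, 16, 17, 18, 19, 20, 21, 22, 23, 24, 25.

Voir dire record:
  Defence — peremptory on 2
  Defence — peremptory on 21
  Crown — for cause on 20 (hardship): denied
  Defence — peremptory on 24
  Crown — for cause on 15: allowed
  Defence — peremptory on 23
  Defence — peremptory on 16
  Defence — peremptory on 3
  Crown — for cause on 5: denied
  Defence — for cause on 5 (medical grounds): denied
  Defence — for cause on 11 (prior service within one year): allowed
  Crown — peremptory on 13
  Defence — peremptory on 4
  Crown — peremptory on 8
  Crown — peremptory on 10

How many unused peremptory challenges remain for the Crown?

5

Crown allotment: 6 base + 1 × 2 alternates = 8.
Crown peremptories used: #13, #8, #10 — 3 (for-cause on #20, #15, #5 don't count).
Remaining: 8 − 3 = 5.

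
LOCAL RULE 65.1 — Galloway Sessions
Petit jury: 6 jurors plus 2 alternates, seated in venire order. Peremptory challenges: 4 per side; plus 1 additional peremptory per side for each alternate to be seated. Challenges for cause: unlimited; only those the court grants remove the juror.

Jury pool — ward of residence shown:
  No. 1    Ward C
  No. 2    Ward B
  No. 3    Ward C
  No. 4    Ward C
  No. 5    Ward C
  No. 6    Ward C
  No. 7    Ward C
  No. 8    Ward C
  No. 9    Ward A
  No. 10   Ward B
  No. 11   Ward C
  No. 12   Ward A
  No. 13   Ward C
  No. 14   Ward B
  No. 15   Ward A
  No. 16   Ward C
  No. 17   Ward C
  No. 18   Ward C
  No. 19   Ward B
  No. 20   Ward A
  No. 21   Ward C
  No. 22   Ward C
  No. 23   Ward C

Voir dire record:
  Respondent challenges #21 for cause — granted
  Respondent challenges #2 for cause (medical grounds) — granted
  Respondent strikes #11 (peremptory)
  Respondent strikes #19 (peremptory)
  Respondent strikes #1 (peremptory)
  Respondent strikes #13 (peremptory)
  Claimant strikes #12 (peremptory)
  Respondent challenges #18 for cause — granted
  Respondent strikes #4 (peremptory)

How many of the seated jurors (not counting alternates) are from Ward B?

0

Removed: #1, #2, #4, #11, #12, #13, #18, #19, #21.
Seated jurors 1–6: #3, #5, #6, #7, #8, #9 (alternates #10, #14 not counted).
None of those are in Ward B → 0.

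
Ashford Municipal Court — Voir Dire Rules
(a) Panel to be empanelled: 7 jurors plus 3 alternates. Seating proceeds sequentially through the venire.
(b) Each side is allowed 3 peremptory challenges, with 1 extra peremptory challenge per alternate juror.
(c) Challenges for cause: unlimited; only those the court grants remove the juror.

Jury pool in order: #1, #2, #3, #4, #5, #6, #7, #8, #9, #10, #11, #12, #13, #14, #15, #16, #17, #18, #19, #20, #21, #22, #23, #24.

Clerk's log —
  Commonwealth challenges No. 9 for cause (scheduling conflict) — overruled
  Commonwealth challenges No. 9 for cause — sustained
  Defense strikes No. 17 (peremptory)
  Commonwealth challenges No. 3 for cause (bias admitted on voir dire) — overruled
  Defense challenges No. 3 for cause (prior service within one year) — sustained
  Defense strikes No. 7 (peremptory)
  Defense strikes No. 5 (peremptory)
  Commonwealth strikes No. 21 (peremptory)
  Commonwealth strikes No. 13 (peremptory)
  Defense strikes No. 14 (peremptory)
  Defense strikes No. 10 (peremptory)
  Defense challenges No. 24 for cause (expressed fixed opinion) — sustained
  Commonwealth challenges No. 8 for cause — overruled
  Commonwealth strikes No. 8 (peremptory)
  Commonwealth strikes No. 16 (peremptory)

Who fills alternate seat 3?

20

Removed: #3, #5, #7, #8, #9, #10, #13, #14, #16, #17, #21, #24.
Filling seats in venire order through position 10: #1, #2, #4, #6, #11, #12, #15, #18, #19, #20.
So alternate 3 is #20.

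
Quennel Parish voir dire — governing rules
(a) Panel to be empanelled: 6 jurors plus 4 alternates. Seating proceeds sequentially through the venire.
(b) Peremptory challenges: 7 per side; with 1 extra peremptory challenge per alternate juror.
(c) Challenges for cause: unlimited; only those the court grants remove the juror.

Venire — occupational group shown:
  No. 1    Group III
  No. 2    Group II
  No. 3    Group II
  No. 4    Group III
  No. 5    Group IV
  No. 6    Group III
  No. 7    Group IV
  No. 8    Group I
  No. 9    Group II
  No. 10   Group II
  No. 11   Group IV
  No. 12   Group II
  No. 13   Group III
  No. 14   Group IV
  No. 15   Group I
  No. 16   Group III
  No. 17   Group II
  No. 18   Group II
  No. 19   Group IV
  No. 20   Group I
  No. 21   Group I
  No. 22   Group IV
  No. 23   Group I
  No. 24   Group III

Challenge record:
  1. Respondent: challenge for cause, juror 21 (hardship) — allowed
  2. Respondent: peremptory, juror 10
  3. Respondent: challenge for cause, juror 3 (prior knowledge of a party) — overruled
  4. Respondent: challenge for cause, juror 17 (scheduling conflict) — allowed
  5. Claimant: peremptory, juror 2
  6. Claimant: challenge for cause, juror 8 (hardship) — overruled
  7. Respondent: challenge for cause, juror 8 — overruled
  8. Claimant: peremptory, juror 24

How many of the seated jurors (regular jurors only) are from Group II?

Removed: #2, #10, #17, #21, #24.
Seated jurors 1–6: #1, #3, #4, #5, #6, #7 (alternates #8, #9, #11, #12 not counted).
Of those, in Group II: #3 → 1.

1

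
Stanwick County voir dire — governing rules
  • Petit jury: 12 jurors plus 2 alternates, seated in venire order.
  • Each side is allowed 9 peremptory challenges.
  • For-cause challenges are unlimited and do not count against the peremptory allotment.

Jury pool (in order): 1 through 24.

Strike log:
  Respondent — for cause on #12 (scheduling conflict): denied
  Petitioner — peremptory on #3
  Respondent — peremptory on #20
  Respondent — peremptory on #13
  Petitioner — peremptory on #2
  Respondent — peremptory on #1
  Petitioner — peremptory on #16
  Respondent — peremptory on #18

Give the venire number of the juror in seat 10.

Removed: #1, #2, #3, #13, #16, #18, #20. (#12 stays — for-cause denied.)
Filling seats in venire order through position 10: #4, #5, #6, #7, #8, #9, #10, #11, #12, #14.
So seat 10 is #14.

14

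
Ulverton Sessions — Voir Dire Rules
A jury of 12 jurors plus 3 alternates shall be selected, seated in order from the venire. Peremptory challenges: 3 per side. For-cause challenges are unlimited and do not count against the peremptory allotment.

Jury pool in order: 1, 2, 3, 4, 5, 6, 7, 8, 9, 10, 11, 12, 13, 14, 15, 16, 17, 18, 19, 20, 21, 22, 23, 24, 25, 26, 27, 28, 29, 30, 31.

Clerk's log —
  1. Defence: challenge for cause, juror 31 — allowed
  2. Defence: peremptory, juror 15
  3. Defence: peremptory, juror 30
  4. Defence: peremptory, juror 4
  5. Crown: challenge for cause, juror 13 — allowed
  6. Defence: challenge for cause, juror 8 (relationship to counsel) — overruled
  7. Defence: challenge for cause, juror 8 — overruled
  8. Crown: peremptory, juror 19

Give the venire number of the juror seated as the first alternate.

Removed: #4, #13, #15, #19, #30, #31. (#8 stays — for-cause denied.)
Seating in order: seats 1–12 → #1, #2, #3, #5, #6, #7, #8, #9, #10, #11, #12, #14; alternates → #16, #17, #18.
So alternate 1 is #16.

16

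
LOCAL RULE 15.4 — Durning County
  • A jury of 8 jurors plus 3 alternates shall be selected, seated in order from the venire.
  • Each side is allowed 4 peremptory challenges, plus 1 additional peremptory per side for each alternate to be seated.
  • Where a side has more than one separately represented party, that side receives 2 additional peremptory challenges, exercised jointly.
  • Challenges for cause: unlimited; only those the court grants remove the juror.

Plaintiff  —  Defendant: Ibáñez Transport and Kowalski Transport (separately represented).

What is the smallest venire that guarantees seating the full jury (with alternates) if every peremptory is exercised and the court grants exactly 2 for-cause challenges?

29

Seats to fill: 8 + 3 alternates = 11.
Peremptories — Plaintiff: 4 + 1×3 = 7; Defendant: 4 + 1×3 + 2 = 9; total 16.
For-cause removals: 2.
Minimum venire: 11 + 16 + 2 = 29.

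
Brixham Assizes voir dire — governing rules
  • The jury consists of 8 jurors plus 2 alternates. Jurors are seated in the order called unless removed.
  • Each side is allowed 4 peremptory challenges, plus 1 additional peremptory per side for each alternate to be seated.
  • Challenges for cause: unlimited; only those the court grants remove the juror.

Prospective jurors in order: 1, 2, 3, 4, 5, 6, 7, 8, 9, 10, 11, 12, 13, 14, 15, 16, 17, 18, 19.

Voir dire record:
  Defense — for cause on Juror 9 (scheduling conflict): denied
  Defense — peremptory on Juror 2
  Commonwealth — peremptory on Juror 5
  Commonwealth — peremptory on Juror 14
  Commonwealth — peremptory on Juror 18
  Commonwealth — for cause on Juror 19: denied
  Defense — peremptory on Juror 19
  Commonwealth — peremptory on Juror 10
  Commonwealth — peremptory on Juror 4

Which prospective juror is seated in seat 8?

Removed: #2, #4, #5, #10, #14, #18, #19. (#9 stays — for-cause denied.)
Filling seats in venire order through position 8: #1, #3, #6, #7, #8, #9, #11, #12.
So seat 8 is #12.

12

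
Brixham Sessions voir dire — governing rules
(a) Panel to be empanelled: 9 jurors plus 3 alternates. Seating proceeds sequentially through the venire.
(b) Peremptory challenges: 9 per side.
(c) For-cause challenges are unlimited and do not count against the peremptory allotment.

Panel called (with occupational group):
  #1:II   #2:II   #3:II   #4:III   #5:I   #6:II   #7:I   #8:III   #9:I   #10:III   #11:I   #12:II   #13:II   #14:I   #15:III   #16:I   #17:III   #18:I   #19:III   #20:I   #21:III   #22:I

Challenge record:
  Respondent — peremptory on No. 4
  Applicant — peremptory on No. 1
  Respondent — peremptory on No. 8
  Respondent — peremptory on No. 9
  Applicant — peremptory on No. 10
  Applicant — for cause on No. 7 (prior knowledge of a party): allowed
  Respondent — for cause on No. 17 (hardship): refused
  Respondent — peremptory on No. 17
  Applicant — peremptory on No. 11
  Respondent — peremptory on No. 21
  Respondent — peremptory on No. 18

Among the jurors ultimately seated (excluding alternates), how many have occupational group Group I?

Removed: #1, #4, #7, #8, #9, #10, #11, #17, #18, #21.
Seated jurors 1–9: #2, #3, #5, #6, #12, #13, #14, #15, #16 (alternates #19, #20, #22 not counted).
Of those, in Group I: #5, #14, #16 → 3.

3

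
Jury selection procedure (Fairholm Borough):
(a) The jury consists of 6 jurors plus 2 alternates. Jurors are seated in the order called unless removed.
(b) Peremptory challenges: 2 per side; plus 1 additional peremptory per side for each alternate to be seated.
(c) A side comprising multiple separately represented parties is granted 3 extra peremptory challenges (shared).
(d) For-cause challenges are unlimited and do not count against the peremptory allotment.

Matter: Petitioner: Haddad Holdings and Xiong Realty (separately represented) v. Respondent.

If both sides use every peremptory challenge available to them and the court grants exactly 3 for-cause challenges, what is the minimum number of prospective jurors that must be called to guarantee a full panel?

Seats to fill: 6 + 2 alternates = 8.
Peremptories — Petitioner: 2 + 1×2 + 3 = 7; Respondent: 2 + 1×2 = 4; total 11.
For-cause removals: 3.
Minimum venire: 8 + 11 + 3 = 22.

22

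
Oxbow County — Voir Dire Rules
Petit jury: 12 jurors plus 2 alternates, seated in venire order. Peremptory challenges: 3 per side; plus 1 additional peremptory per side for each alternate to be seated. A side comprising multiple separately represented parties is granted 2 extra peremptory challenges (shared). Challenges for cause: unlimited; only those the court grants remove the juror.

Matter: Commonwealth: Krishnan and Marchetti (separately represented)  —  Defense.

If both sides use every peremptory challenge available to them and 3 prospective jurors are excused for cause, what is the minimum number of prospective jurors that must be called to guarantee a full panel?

29

Seats to fill: 12 + 2 alternates = 14.
Peremptories — Commonwealth: 3 + 1×2 + 2 = 7; Defense: 3 + 1×2 = 5; total 12.
For-cause removals: 3.
Minimum venire: 14 + 12 + 3 = 29.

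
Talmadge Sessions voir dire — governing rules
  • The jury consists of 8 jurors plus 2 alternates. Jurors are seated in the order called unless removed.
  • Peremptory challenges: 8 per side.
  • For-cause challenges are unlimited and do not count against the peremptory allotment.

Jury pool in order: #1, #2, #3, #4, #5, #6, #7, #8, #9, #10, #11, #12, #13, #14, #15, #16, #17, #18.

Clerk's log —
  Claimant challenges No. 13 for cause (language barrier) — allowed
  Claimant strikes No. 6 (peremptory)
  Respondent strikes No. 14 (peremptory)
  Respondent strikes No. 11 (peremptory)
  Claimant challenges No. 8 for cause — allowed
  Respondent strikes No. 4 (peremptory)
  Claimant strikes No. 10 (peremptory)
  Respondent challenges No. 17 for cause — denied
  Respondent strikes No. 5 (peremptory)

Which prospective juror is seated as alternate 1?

Removed: #4, #5, #6, #8, #10, #11, #13, #14. (#17 stays — for-cause denied.)
Seating in order: seats 1–8 → #1, #2, #3, #7, #9, #12, #15, #16; alternates → #17, #18.
So alternate 1 is #17.

17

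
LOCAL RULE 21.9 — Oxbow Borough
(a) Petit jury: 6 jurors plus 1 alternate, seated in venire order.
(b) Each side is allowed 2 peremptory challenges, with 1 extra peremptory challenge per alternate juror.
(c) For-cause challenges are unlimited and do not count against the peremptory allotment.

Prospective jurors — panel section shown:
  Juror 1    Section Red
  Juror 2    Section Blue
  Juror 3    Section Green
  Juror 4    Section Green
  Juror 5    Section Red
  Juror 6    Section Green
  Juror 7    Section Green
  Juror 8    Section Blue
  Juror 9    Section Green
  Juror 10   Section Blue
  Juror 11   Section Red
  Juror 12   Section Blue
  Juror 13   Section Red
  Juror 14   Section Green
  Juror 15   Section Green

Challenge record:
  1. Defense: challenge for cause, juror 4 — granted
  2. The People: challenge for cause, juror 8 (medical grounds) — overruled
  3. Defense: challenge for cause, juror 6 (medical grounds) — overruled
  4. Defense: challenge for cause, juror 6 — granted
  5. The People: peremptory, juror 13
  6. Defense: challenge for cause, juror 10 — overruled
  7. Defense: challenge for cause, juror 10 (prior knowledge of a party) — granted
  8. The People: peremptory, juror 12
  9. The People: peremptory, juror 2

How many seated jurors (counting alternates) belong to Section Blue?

Removed: #2, #4, #6, #10, #12, #13.
Seated (7 incl. alternates): #1, #3, #5, #7, #8, #9, #11.
Of those, in Section Blue: #8 → 1.

1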